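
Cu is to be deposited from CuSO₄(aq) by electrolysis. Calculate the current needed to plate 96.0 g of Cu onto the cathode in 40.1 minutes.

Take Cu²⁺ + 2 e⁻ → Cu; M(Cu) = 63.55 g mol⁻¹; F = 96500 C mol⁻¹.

121 A

n(Cu) = 96.0 / 63.55 = 1.511 mol.
n(e⁻) = 2 × 1.511 = 3.021 mol.
Q = n(e⁻)·F = 3.021 × 96500 = 291500 C.
I = Q/t = 291500 / 2406.0 s = 121 A.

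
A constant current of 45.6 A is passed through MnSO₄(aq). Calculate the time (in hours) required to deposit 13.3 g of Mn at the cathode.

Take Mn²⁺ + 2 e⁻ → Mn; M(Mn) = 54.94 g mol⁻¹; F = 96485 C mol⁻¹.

0.285 h

n(Mn) = m/M = 13.3 / 54.94 = 0.2421 mol.
Each Mn atom requires 2 electrons, so n(e⁻) = 2 × 0.2421 = 0.4842 mol.
Q = n(e⁻)·F = 0.4842 × 96485 = 46710 C.
t = Q/I = 46710 / 45.60 A = 1024 s = 0.285 h.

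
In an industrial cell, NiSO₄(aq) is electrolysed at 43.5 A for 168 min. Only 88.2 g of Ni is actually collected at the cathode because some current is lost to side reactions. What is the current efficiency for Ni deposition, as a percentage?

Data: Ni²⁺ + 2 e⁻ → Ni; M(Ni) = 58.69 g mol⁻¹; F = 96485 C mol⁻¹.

Q = I·t = 43.50 × 10080 = 438500 C; n(e⁻) = 438500/96485 = 4.545 mol.
Theoretical n(Ni) = n(e⁻)/2 = 2.272 mol, i.e. m_theo = 2.272 × 58.69 = 133.4 g.
Efficiency = m_actual / m_theo = 88.2 / 133.4 = 66.1 %.

66.1 %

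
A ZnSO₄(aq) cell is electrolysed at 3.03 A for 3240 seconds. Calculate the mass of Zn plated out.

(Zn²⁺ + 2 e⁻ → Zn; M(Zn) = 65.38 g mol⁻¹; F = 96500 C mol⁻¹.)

3.33 g

Q = I·t = 3.030 A × 3240.0 s = 9817 C.
n(e⁻) = Q/F = 9817 / 96500 = 0.1017 mol.
Zn²⁺ + 2 e⁻ → Zn, so n(Zn) = n(e⁻)/2 = 0.05087 mol.
m = n·M = 0.05087 × 65.38 = 3.33 g.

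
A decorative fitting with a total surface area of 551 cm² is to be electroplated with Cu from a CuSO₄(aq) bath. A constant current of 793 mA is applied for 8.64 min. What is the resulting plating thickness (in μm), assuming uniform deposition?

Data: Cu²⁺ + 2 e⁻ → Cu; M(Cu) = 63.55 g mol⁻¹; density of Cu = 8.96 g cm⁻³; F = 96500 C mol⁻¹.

Q = I·t = 0.7930 × 518.40 = 411.1 C; n(e⁻) = 0.004260 mol.
n(Cu) = n(e⁻)/2 = 0.002130 mol, so m = 0.002130 × 63.55 = 0.1354 g.
Volume = m/ρ = 0.1354 / 8.96 = 0.01511 cm³.
Thickness = V/A = 0.01511 / 551 = 2.74 × 10⁻⁵ cm = 0.274 μm.

0.274 μm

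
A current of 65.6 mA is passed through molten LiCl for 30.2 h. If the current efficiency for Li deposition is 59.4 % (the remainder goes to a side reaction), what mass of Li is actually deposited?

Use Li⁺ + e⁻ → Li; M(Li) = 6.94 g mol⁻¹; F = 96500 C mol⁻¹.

0.305 g

Q = I·t = 0.06560 × 108720 = 7132 C.
n(e⁻) = 7132/96500 = 0.07391 mol; theoretically n(Li) = 0.07391/1 = 0.07391 mol, m_theo = 0.5129 g.
At 59.4 % efficiency, m_actual = 0.594 × 0.5129 = 0.305 g.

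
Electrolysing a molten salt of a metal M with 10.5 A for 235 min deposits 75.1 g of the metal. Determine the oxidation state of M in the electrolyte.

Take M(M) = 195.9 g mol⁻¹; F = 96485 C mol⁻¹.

+4

Q = I·t = 10.50 A × 14100 s = 148000 C, so n(e⁻) = 148000/96485 = 1.534 mol.
n(M) deposited = 75.1 / 195.9 = 0.3834 mol.
Electrons per atom = n(e⁻)/n(M) = 1.534 / 0.3834 = 4.00 ≈ 4, so the ion is M⁴⁺.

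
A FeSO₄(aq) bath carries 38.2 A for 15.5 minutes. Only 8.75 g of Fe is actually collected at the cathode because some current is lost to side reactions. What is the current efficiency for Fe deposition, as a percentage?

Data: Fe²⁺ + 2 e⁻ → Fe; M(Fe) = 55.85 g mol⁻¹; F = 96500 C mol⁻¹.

85.1 %

Q = I·t = 38.20 × 930.00 = 35530 C; n(e⁻) = 35530/96500 = 0.3681 mol.
Theoretical n(Fe) = n(e⁻)/2 = 0.1841 mol, i.e. m_theo = 0.1841 × 55.85 = 10.28 g.
Efficiency = m_actual / m_theo = 8.75 / 10.28 = 85.1 %.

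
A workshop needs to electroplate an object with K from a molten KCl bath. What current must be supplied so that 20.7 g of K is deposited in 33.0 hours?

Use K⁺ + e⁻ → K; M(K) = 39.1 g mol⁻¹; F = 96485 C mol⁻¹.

n(K) = 20.7 / 39.1 = 0.5294 mol.
n(e⁻) = 1 × 0.5294 = 0.5294 mol.
Q = n(e⁻)·F = 0.5294 × 96485 = 51080 C.
I = Q/t = 51080 / 118800 s = 0.430 A.

0.430 A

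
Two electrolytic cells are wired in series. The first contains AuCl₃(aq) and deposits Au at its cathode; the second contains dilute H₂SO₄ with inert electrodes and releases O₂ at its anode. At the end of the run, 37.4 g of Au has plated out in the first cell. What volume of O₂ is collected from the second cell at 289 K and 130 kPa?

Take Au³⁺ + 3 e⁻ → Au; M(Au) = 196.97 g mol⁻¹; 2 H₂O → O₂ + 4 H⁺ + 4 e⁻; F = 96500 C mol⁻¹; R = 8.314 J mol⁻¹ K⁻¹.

n(Au) = 37.4 / 196.97 = 0.1899 mol, so n(e⁻) = 3 × 0.1899 = 0.5696 mol.
The cells are in series, so the same 0.5696 mol of electrons passes through the second cell.
2 H₂O → O₂ + 4 H⁺ + 4 e⁻ — 4 mol e⁻ per mol O₂, so n(O₂) = 0.5696/4 = 0.1424 mol.
V = nRT/P = (0.1424 × 8.314 × 289) / (130 × 10³) = 0.00263 m³ = 2.63 L.

2.63 L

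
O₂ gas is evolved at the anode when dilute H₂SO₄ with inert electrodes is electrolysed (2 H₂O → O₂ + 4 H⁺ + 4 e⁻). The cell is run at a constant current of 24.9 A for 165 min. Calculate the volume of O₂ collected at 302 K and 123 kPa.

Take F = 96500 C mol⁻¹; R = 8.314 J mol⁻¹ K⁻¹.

13.0 L

Q = I·t = 24.90 A × 9900.0 s = 246500 C.
n(e⁻) = Q/F = 246500 / 96500 = 2.555 mol.
4 electrons are transferred per O₂ molecule, so n(O₂) = 2.555 / 4 = 0.6386 mol.
V = nRT/P = (0.6386 × 8.314 × 302) / (123 × 10³ Pa) = 0.0130 m³ = 13.0 L.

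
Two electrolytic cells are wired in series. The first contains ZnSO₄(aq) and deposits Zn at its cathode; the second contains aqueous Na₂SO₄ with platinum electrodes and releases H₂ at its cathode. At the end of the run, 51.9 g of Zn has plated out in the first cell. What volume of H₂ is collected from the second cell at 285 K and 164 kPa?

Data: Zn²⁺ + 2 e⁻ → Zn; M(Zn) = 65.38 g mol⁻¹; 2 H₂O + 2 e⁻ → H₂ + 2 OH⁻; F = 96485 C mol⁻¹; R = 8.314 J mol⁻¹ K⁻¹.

11.5 L

n(Zn) = 51.9 / 65.38 = 0.7938 mol, so n(e⁻) = 2 × 0.7938 = 1.588 mol.
The cells are in series, so the same 1.588 mol of electrons passes through the second cell.
2 H₂O + 2 e⁻ → H₂ + 2 OH⁻ — 2 mol e⁻ per mol H₂, so n(H₂) = 1.588/2 = 0.7938 mol.
V = nRT/P = (0.7938 × 8.314 × 285) / (164 × 10³) = 0.0115 m³ = 11.5 L.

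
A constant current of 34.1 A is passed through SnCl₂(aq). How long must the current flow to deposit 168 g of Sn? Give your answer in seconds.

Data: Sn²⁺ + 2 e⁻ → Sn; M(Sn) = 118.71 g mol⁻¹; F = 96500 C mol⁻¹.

n(Sn) = m/M = 168 / 118.71 = 1.415 mol.
Each Sn atom requires 2 electrons, so n(e⁻) = 2 × 1.415 = 2.830 mol.
Q = n(e⁻)·F = 2.830 × 96500 = 273100 C.
t = Q/I = 273100 / 34.10 A = 8010 s.

8010 s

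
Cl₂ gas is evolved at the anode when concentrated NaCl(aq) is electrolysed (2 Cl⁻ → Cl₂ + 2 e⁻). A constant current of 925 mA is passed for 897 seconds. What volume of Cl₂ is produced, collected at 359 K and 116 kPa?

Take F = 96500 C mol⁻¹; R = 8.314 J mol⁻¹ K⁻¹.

Q = I·t = 0.9250 A × 897.00 s = 829.7 C.
n(e⁻) = Q/F = 829.7 / 96500 = 0.008598 mol.
2 electrons are transferred per Cl₂ molecule, so n(Cl₂) = 0.008598 / 2 = 0.004299 mol.
V = nRT/P = (0.004299 × 8.314 × 359) / (116 × 10³ Pa) = 1.11 × 10⁻⁴ m³ = 0.111 L.

0.111 L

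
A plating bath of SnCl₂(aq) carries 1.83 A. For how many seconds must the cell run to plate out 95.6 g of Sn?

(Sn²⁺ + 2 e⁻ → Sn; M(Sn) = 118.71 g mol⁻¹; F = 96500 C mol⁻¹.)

n(Sn) = m/M = 95.6 / 118.71 = 0.8053 mol.
Each Sn atom requires 2 electrons, so n(e⁻) = 2 × 0.8053 = 1.611 mol.
Q = n(e⁻)·F = 1.611 × 96500 = 155400 C.
t = Q/I = 155400 / 1.830 A = 84930 s.

84900 s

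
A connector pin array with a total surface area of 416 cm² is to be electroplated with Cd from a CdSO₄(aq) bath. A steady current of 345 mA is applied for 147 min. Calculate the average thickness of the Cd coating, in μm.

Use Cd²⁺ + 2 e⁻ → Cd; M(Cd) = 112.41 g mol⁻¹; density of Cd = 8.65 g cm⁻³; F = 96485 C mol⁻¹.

Q = I·t = 0.3450 × 8820.0 = 3043 C; n(e⁻) = 0.03154 mol.
n(Cd) = n(e⁻)/2 = 0.01577 mol, so m = 0.01577 × 112.41 = 1.773 g.
Volume = m/ρ = 1.773 / 8.65 = 0.2049 cm³.
Thickness = V/A = 0.2049 / 416 = 4.93 × 10⁻⁴ cm = 4.93 μm.

4.93 μm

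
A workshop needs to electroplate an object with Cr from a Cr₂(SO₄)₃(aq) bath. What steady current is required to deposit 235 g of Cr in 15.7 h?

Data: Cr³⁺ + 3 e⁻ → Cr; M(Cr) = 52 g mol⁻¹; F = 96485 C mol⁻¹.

23.1 A

n(Cr) = 235 / 52 = 4.519 mol.
n(e⁻) = 3 × 4.519 = 13.56 mol.
Q = n(e⁻)·F = 13.56 × 96485 = 1308000 C.
I = Q/t = 1308000 / 56520 s = 23.1 A.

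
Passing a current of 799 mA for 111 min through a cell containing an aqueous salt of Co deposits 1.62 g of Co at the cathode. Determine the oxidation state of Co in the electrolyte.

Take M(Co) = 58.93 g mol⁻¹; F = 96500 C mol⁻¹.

Q = I·t = 0.7990 A × 6660.0 s = 5321 C, so n(e⁻) = 5321/96500 = 0.05514 mol.
n(Co) deposited = 1.62 / 58.93 = 0.02749 mol.
Electrons per atom = n(e⁻)/n(Co) = 0.05514 / 0.02749 = 2.01 ≈ 2, so the ion is Co²⁺.

+2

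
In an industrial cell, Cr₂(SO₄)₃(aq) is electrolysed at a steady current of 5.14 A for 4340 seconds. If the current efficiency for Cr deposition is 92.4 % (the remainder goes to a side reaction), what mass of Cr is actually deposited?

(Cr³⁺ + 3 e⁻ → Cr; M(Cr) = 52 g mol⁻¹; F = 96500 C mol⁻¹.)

Q = I·t = 5.140 × 4340.0 = 22310 C.
n(e⁻) = 22310/96500 = 0.2312 mol; theoretically n(Cr) = 0.2312/3 = 0.07706 mol, m_theo = 4.007 g.
At 92.4 % efficiency, m_actual = 0.924 × 4.007 = 3.70 g.

3.70 g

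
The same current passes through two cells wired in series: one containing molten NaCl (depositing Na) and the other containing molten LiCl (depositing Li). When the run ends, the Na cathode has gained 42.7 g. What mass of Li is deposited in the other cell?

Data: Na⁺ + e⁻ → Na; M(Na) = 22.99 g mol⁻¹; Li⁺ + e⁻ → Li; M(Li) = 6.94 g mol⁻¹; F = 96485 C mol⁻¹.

12.9 g

n(Na) = 42.7 / 22.99 = 1.857 mol.
Since Na⁺ + e⁻ → Na, n(e⁻) passed = 1 × 1.857 = 1.857 mol.
Cells in series carry the same charge, so the same 1.857 mol of electrons passes through cell 2.
Li⁺ + e⁻ → Li, so n(Li) = 1.857 / 1 = 1.857 mol.
m(Li) = 1.857 × 6.94 = 12.9 g.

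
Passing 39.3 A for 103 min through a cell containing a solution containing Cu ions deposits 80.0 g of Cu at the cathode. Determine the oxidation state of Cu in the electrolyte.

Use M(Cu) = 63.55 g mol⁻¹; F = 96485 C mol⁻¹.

Q = I·t = 39.30 A × 6180.0 s = 242900 C, so n(e⁻) = 242900/96485 = 2.517 mol.
n(Cu) deposited = 80.0 / 63.55 = 1.259 mol.
Electrons per atom = n(e⁻)/n(Cu) = 2.517 / 1.259 = 2.00 ≈ 2, so the ion is Cu²⁺.

+2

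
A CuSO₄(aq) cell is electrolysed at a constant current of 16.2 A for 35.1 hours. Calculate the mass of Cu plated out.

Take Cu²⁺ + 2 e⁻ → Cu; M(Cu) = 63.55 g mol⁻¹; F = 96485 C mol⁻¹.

674 g

Q = I·t = 16.20 A × 126360 s = 2047000 C.
n(e⁻) = Q/F = 2047000 / 96485 = 21.22 mol.
Cu²⁺ + 2 e⁻ → Cu, so n(Cu) = n(e⁻)/2 = 10.61 mol.
m = n·M = 10.61 × 63.55 = 674 g.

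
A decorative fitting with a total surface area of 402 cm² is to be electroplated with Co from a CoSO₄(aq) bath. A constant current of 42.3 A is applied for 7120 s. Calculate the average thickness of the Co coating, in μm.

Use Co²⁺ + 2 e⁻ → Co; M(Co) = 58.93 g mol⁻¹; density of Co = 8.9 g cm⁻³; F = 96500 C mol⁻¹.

257 μm

Q = I·t = 42.30 × 7120.0 = 301200 C; n(e⁻) = 3.121 mol.
n(Co) = n(e⁻)/2 = 1.560 mol, so m = 1.560 × 58.93 = 91.96 g.
Volume = m/ρ = 91.96 / 8.9 = 10.33 cm³.
Thickness = V/A = 10.33 / 402 = 0.0257 cm = 257 μm.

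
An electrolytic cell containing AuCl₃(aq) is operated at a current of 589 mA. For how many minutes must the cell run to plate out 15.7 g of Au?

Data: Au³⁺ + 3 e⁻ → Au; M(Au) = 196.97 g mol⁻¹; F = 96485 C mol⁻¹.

n(Au) = m/M = 15.7 / 196.97 = 0.07971 mol.
Each Au atom requires 3 electrons, so n(e⁻) = 3 × 0.07971 = 0.2391 mol.
Q = n(e⁻)·F = 0.2391 × 96485 = 23070 C.
t = Q/I = 23070 / 0.5890 A = 39170 s = 653 min.

653 min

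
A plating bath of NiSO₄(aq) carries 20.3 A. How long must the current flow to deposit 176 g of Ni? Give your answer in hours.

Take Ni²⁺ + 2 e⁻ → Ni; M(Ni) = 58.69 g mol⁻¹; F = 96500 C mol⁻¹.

7.92 h

n(Ni) = m/M = 176 / 58.69 = 2.999 mol.
Each Ni atom requires 2 electrons, so n(e⁻) = 2 × 2.999 = 5.998 mol.
Q = n(e⁻)·F = 5.998 × 96500 = 578800 C.
t = Q/I = 578800 / 20.30 A = 28510 s = 7.92 h.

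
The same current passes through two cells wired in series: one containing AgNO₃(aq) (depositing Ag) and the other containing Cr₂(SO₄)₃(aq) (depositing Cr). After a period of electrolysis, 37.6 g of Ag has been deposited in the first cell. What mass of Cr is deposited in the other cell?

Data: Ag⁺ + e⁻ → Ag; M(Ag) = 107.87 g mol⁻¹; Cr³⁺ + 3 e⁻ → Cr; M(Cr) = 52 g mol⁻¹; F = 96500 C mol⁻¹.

n(Ag) = 37.6 / 107.87 = 0.3486 mol.
Since Ag⁺ + e⁻ → Ag, n(e⁻) passed = 1 × 0.3486 = 0.3486 mol.
Cells in series carry the same charge, so the same 0.3486 mol of electrons passes through cell 2.
Cr³⁺ + 3 e⁻ → Cr, so n(Cr) = 0.3486 / 3 = 0.1162 mol.
m(Cr) = 0.1162 × 52 = 6.04 g.

6.04 g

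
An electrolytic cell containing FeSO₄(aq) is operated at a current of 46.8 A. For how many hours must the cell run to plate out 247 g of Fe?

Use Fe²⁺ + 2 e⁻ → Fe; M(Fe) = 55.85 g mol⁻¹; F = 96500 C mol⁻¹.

5.07 h

n(Fe) = m/M = 247 / 55.85 = 4.423 mol.
Each Fe atom requires 2 electrons, so n(e⁻) = 2 × 4.423 = 8.845 mol.
Q = n(e⁻)·F = 8.845 × 96500 = 853600 C.
t = Q/I = 853600 / 46.80 A = 18240 s = 5.07 h.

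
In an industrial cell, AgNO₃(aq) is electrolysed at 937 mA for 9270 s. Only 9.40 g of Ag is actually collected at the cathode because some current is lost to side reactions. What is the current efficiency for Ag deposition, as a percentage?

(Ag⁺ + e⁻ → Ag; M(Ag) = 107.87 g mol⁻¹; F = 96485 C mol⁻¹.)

96.8 %

Q = I·t = 0.9370 × 9270.0 = 8686 C; n(e⁻) = 8686/96485 = 0.09002 mol.
Theoretical n(Ag) = n(e⁻)/1 = 0.09002 mol, i.e. m_theo = 0.09002 × 107.87 = 9.711 g.
Efficiency = m_actual / m_theo = 9.40 / 9.711 = 96.8 %.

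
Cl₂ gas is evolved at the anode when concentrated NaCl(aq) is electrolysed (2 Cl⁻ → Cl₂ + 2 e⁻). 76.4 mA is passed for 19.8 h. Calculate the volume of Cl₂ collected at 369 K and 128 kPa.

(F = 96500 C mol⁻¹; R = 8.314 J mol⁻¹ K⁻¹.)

Q = I·t = 0.07640 A × 71280 s = 5446 C.
n(e⁻) = Q/F = 5446 / 96500 = 0.05643 mol.
2 electrons are transferred per Cl₂ molecule, so n(Cl₂) = 0.05643 / 2 = 0.02822 mol.
V = nRT/P = (0.02822 × 8.314 × 369) / (128 × 10³ Pa) = 6.76 × 10⁻⁴ m³ = 0.676 L.

0.676 L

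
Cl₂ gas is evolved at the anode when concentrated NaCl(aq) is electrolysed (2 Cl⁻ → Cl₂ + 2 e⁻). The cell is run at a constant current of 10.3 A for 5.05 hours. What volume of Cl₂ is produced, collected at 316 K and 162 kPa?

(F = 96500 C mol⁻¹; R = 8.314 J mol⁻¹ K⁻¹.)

Q = I·t = 10.30 A × 18180 s = 187300 C.
n(e⁻) = Q/F = 187300 / 96500 = 1.940 mol.
2 electrons are transferred per Cl₂ molecule, so n(Cl₂) = 1.940 / 2 = 0.9702 mol.
V = nRT/P = (0.9702 × 8.314 × 316) / (162 × 10³ Pa) = 0.0157 m³ = 15.7 L.

15.7 L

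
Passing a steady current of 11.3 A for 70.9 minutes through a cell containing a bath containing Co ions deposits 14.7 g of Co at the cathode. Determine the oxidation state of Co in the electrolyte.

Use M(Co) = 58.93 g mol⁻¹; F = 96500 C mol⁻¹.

+2

Q = I·t = 11.30 A × 4254.0 s = 48070 C, so n(e⁻) = 48070/96500 = 0.4981 mol.
n(Co) deposited = 14.7 / 58.93 = 0.2494 mol.
Electrons per atom = n(e⁻)/n(Co) = 0.4981 / 0.2494 = 2.00 ≈ 2, so the ion is Co²⁺.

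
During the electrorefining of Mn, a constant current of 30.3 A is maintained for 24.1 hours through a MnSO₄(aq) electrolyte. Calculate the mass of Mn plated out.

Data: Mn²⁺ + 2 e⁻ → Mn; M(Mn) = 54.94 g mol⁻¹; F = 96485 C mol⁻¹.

Q = I·t = 30.30 A × 86760 s = 2629000 C.
n(e⁻) = Q/F = 2629000 / 96485 = 27.25 mol.
Mn²⁺ + 2 e⁻ → Mn, so n(Mn) = n(e⁻)/2 = 13.62 mol.
m = n·M = 13.62 × 54.94 = 748 g.

748 g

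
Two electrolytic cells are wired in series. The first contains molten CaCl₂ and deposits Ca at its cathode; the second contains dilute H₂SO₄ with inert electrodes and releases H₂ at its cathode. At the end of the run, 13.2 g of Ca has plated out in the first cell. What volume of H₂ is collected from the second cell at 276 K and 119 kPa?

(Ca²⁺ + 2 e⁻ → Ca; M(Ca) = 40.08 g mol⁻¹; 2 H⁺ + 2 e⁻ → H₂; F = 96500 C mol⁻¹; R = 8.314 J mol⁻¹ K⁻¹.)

n(Ca) = 13.2 / 40.08 = 0.3293 mol, so n(e⁻) = 2 × 0.3293 = 0.6587 mol.
The cells are in series, so the same 0.6587 mol of electrons passes through the second cell.
2 H⁺ + 2 e⁻ → H₂ — 2 mol e⁻ per mol H₂, so n(H₂) = 0.6587/2 = 0.3293 mol.
V = nRT/P = (0.3293 × 8.314 × 276) / (119 × 10³) = 0.00635 m³ = 6.35 L.

6.35 L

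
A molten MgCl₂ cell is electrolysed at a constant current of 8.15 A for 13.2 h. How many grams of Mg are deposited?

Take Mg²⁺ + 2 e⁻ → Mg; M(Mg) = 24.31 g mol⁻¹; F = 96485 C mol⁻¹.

48.8 g

Q = I·t = 8.150 A × 47520 s = 387300 C.
n(e⁻) = Q/F = 387300 / 96485 = 4.014 mol.
Mg²⁺ + 2 e⁻ → Mg, so n(Mg) = n(e⁻)/2 = 2.007 mol.
m = n·M = 2.007 × 24.31 = 48.8 g.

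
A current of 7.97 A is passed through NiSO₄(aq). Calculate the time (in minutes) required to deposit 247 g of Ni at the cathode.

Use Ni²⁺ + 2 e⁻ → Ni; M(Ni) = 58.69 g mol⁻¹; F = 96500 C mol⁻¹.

1700 min

n(Ni) = m/M = 247 / 58.69 = 4.209 mol.
Each Ni atom requires 2 electrons, so n(e⁻) = 2 × 4.209 = 8.417 mol.
Q = n(e⁻)·F = 8.417 × 96500 = 812300 C.
t = Q/I = 812300 / 7.970 A = 101900 s = 1700 min.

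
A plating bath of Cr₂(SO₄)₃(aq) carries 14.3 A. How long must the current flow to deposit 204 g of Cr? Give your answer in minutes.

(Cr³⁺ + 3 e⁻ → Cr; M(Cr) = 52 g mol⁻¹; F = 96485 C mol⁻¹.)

1320 min

n(Cr) = m/M = 204 / 52 = 3.923 mol.
Each Cr atom requires 3 electrons, so n(e⁻) = 3 × 3.923 = 11.77 mol.
Q = n(e⁻)·F = 11.77 × 96485 = 1136000 C.
t = Q/I = 1136000 / 14.30 A = 79410 s = 1320 min.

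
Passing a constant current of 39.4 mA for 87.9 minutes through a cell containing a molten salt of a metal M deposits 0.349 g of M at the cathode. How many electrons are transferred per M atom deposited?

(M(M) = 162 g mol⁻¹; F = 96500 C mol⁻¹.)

1

Q = I·t = 0.03940 A × 5274.0 s = 207.8 C, so n(e⁻) = 207.8/96500 = 0.002153 mol.
n(M) deposited = 0.349 / 162 = 0.002154 mol.
Electrons per atom = n(e⁻)/n(M) = 0.002153 / 0.002154 = 1.00 ≈ 1, so the ion is M⁺.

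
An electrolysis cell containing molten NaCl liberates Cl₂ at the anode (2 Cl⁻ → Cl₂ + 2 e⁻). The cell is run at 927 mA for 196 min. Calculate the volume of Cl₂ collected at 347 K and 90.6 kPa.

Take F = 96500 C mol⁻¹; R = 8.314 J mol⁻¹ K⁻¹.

Q = I·t = 0.9270 A × 11760 s = 10900 C.
n(e⁻) = Q/F = 10900 / 96500 = 0.1130 mol.
2 electrons are transferred per Cl₂ molecule, so n(Cl₂) = 0.1130 / 2 = 0.05648 mol.
V = nRT/P = (0.05648 × 8.314 × 347) / (90.6 × 10³ Pa) = 0.00180 m³ = 1.80 L.

1.80 L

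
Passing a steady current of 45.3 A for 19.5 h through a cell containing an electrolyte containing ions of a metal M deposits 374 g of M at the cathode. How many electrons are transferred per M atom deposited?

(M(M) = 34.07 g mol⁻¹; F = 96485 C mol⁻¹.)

Q = I·t = 45.30 A × 70200 s = 3180000 C, so n(e⁻) = 3180000/96485 = 32.96 mol.
n(M) deposited = 374 / 34.07 = 10.98 mol.
Electrons per atom = n(e⁻)/n(M) = 32.96 / 10.98 = 3.00 ≈ 3, so the ion is M³⁺.

3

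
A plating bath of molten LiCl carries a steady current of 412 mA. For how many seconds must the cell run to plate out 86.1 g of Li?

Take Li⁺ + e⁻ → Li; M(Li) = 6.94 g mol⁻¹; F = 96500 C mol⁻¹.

2.91 × 10⁶ s

n(Li) = m/M = 86.1 / 6.94 = 12.41 mol.
Each Li atom requires 1 electron, so n(e⁻) = 1 × 12.41 = 12.41 mol.
Q = n(e⁻)·F = 12.41 × 96500 = 1197000 C.
t = Q/I = 1197000 / 0.4120 A = 2906000 s.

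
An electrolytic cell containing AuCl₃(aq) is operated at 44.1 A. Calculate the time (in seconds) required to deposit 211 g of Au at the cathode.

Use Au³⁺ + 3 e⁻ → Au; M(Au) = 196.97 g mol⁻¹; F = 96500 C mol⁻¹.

7030 s

n(Au) = m/M = 211 / 196.97 = 1.071 mol.
Each Au atom requires 3 electrons, so n(e⁻) = 3 × 1.071 = 3.214 mol.
Q = n(e⁻)·F = 3.214 × 96500 = 310100 C.
t = Q/I = 310100 / 44.10 A = 7032 s.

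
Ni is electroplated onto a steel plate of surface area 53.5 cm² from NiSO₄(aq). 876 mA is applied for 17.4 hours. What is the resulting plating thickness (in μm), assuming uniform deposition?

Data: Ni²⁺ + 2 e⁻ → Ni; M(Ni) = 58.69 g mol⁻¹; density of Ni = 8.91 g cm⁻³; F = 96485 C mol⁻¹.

350 μm

Q = I·t = 0.8760 × 62640 = 54870 C; n(e⁻) = 0.5687 mol.
n(Ni) = n(e⁻)/2 = 0.2844 mol, so m = 0.2844 × 58.69 = 16.69 g.
Volume = m/ρ = 16.69 / 8.91 = 1.873 cm³.
Thickness = V/A = 1.873 / 53.5 = 0.0350 cm = 350 μm.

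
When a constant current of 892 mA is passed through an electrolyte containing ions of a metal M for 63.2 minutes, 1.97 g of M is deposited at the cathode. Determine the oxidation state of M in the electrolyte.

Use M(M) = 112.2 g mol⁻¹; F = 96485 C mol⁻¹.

+2

Q = I·t = 0.8920 A × 3792.0 s = 3382 C, so n(e⁻) = 3382/96485 = 0.03506 mol.
n(M) deposited = 1.97 / 112.2 = 0.01756 mol.
Electrons per atom = n(e⁻)/n(M) = 0.03506 / 0.01756 = 2.00 ≈ 2, so the ion is M²⁺.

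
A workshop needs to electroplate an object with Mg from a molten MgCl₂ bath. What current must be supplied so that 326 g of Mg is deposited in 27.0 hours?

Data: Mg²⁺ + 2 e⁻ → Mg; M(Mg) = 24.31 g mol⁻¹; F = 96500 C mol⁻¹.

26.6 A

n(Mg) = 326 / 24.31 = 13.41 mol.
n(e⁻) = 2 × 13.41 = 26.82 mol.
Q = n(e⁻)·F = 26.82 × 96500 = 2588000 C.
I = Q/t = 2588000 / 97200 s = 26.6 A.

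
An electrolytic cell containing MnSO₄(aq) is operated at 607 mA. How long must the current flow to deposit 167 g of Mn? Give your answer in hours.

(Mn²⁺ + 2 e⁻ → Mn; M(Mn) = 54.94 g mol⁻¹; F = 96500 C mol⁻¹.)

n(Mn) = m/M = 167 / 54.94 = 3.040 mol.
Each Mn atom requires 2 electrons, so n(e⁻) = 2 × 3.040 = 6.079 mol.
Q = n(e⁻)·F = 6.079 × 96500 = 586700 C.
t = Q/I = 586700 / 0.6070 A = 966500 s = 268 h.

268 h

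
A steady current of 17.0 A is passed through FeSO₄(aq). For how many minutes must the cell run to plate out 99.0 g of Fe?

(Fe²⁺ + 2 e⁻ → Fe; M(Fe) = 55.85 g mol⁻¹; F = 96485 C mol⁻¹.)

n(Fe) = m/M = 99.0 / 55.85 = 1.773 mol.
Each Fe atom requires 2 electrons, so n(e⁻) = 2 × 1.773 = 3.545 mol.
Q = n(e⁻)·F = 3.545 × 96485 = 342100 C.
t = Q/I = 342100 / 17.00 A = 20120 s = 335 min.

335 min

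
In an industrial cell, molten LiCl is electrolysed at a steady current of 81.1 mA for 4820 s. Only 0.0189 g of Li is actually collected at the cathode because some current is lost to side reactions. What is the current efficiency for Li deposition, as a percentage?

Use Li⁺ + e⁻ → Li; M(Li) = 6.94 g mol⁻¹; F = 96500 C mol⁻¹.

67.2 %

Q = I·t = 0.08110 × 4820.0 = 390.9 C; n(e⁻) = 390.9/96500 = 0.004051 mol.
Theoretical n(Li) = n(e⁻)/1 = 0.004051 mol, i.e. m_theo = 0.004051 × 6.94 = 0.02811 g.
Efficiency = m_actual / m_theo = 0.0189 / 0.02811 = 67.2 %.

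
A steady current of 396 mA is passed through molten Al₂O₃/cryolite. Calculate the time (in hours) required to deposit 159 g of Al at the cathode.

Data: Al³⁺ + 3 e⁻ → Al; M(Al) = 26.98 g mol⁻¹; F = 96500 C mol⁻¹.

n(Al) = m/M = 159 / 26.98 = 5.893 mol.
Each Al atom requires 3 electrons, so n(e⁻) = 3 × 5.893 = 17.68 mol.
Q = n(e⁻)·F = 17.68 × 96500 = 1706000 C.
t = Q/I = 1706000 / 0.3960 A = 4308000 s = 1200 h.

1200 h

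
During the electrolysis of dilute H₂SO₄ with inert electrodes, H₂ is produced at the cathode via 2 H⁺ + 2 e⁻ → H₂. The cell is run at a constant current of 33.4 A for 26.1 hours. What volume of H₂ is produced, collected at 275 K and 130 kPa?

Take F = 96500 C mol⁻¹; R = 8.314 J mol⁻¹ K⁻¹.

Q = I·t = 33.40 A × 93960 s = 3138000 C.
n(e⁻) = Q/F = 3138000 / 96500 = 32.52 mol.
2 electrons are transferred per H₂ molecule, so n(H₂) = 32.52 / 2 = 16.26 mol.
V = nRT/P = (16.26 × 8.314 × 275) / (130 × 10³ Pa) = 0.286 m³ = 286 L.

286 L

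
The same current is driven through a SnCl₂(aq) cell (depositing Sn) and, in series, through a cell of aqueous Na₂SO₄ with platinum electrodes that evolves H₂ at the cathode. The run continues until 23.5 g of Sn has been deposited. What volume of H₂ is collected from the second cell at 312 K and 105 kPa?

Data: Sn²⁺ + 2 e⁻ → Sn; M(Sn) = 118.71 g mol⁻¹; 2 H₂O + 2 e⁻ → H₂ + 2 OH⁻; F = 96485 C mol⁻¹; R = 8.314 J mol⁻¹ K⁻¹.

4.89 L

n(Sn) = 23.5 / 118.71 = 0.1980 mol, so n(e⁻) = 2 × 0.1980 = 0.3959 mol.
The cells are in series, so the same 0.3959 mol of electrons passes through the second cell.
2 H₂O + 2 e⁻ → H₂ + 2 OH⁻ — 2 mol e⁻ per mol H₂, so n(H₂) = 0.3959/2 = 0.1980 mol.
V = nRT/P = (0.1980 × 8.314 × 312) / (105 × 10³) = 0.00489 m³ = 4.89 L.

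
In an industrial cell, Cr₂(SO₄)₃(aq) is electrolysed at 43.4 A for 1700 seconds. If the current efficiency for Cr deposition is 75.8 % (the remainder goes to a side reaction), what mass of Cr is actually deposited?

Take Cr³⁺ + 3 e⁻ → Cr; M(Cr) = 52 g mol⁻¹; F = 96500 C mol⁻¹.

Q = I·t = 43.40 × 1700.0 = 73780 C.
n(e⁻) = 73780/96500 = 0.7646 mol; theoretically n(Cr) = 0.7646/3 = 0.2549 mol, m_theo = 13.25 g.
At 75.8 % efficiency, m_actual = 0.758 × 13.25 = 10.0 g.

10.0 g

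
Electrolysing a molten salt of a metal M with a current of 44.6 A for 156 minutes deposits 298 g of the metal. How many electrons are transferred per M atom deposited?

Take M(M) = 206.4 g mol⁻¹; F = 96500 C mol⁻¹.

3

Q = I·t = 44.60 A × 9360.0 s = 417500 C, so n(e⁻) = 417500/96500 = 4.326 mol.
n(M) deposited = 298 / 206.4 = 1.444 mol.
Electrons per atom = n(e⁻)/n(M) = 4.326 / 1.444 = 3.00 ≈ 3, so the ion is M³⁺.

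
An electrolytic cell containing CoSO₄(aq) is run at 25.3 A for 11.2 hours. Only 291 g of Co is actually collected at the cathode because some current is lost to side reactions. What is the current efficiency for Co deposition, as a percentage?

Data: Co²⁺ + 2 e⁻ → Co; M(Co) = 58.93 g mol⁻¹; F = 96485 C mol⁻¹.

Q = I·t = 25.30 × 40320 = 1020000 C; n(e⁻) = 1020000/96485 = 10.57 mol.
Theoretical n(Co) = n(e⁻)/2 = 5.286 mol, i.e. m_theo = 5.286 × 58.93 = 311.5 g.
Efficiency = m_actual / m_theo = 291 / 311.5 = 93.4 %.

93.4 %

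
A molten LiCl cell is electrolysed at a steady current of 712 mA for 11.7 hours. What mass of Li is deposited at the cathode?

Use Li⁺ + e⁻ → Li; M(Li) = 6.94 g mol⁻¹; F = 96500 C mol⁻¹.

Q = I·t = 0.7120 A × 42120 s = 29990 C.
n(e⁻) = Q/F = 29990 / 96500 = 0.3108 mol.
Li⁺ + e⁻ → Li, so n(Li) = n(e⁻)/1 = 0.3108 mol.
m = n·M = 0.3108 × 6.94 = 2.16 g.

2.16 g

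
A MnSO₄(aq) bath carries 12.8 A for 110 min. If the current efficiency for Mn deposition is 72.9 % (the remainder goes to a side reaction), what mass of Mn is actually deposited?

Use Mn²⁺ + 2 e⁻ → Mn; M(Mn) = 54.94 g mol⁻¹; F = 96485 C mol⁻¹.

Q = I·t = 12.80 × 6600.0 = 84480 C.
n(e⁻) = 84480/96485 = 0.8756 mol; theoretically n(Mn) = 0.8756/2 = 0.4378 mol, m_theo = 24.05 g.
At 72.9 % efficiency, m_actual = 0.729 × 24.05 = 17.5 g.

17.5 g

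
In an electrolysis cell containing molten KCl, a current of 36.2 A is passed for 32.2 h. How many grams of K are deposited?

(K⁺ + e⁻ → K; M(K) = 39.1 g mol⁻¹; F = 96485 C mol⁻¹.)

Q = I·t = 36.20 A × 115920 s = 4196000 C.
n(e⁻) = Q/F = 4196000 / 96485 = 43.49 mol.
K⁺ + e⁻ → K, so n(K) = n(e⁻)/1 = 43.49 mol.
m = n·M = 43.49 × 39.1 = 1700 g.

1700 g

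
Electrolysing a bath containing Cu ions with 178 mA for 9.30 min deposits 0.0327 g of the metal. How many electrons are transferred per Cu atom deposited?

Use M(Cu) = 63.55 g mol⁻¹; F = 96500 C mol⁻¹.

Q = I·t = 0.1780 A × 558.00 s = 99.32 C, so n(e⁻) = 99.32/96500 = 0.001029 mol.
n(Cu) deposited = 0.0327 / 63.55 = 0.0005146 mol.
Electrons per atom = n(e⁻)/n(Cu) = 0.001029 / 0.0005146 = 2.00 ≈ 2, so the ion is Cu²⁺.

2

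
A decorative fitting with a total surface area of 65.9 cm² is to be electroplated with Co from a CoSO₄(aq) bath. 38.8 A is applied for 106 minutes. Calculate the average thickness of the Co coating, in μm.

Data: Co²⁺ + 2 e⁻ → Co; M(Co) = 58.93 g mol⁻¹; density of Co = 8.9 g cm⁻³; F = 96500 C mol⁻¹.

Q = I·t = 38.80 × 6360.0 = 246800 C; n(e⁻) = 2.557 mol.
n(Co) = n(e⁻)/2 = 1.279 mol, so m = 1.279 × 58.93 = 75.35 g.
Volume = m/ρ = 75.35 / 8.9 = 8.466 cm³.
Thickness = V/A = 8.466 / 65.9 = 0.128 cm = 1280 μm.

1280 μm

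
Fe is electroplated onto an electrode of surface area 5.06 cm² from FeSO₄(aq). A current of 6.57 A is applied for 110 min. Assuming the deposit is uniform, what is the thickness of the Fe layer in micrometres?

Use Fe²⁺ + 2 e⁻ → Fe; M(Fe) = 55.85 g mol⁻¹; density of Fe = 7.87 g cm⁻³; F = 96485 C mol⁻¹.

3150 μm

Q = I·t = 6.570 × 6600.0 = 43360 C; n(e⁻) = 0.4494 mol.
n(Fe) = n(e⁻)/2 = 0.2247 mol, so m = 0.2247 × 55.85 = 12.55 g.
Volume = m/ρ = 12.55 / 7.87 = 1.595 cm³.
Thickness = V/A = 1.595 / 5.06 = 0.315 cm = 3150 μm.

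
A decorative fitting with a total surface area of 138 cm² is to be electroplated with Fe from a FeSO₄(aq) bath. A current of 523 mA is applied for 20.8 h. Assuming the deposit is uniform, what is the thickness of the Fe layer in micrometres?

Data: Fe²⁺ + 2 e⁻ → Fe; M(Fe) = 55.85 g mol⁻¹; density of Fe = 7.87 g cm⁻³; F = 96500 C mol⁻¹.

Q = I·t = 0.5230 × 74880 = 39160 C; n(e⁻) = 0.4058 mol.
n(Fe) = n(e⁻)/2 = 0.2029 mol, so m = 0.2029 × 55.85 = 11.33 g.
Volume = m/ρ = 11.33 / 7.87 = 1.440 cm³.
Thickness = V/A = 1.440 / 138 = 0.0104 cm = 104 μm.

104 μm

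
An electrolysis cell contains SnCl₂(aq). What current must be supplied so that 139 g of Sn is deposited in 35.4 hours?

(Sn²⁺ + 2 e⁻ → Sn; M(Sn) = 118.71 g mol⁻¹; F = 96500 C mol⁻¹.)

n(Sn) = 139 / 118.71 = 1.171 mol.
n(e⁻) = 2 × 1.171 = 2.342 mol.
Q = n(e⁻)·F = 2.342 × 96500 = 226000 C.
I = Q/t = 226000 / 127440 s = 1.77 A.

1.77 A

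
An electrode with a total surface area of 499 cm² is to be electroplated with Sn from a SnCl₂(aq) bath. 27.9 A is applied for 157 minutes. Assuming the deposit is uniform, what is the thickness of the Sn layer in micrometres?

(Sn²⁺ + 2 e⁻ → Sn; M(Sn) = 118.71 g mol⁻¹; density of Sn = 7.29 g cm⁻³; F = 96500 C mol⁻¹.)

Q = I·t = 27.90 × 9420.0 = 262800 C; n(e⁻) = 2.724 mol.
n(Sn) = n(e⁻)/2 = 1.362 mol, so m = 1.362 × 118.71 = 161.7 g.
Volume = m/ρ = 161.7 / 7.29 = 22.17 cm³.
Thickness = V/A = 22.17 / 499 = 0.0444 cm = 444 μm.

444 μm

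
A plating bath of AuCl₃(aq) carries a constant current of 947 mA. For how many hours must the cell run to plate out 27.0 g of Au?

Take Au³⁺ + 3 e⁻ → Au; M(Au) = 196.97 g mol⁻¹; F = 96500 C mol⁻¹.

11.6 h

n(Au) = m/M = 27.0 / 196.97 = 0.1371 mol.
Each Au atom requires 3 electrons, so n(e⁻) = 3 × 0.1371 = 0.4112 mol.
Q = n(e⁻)·F = 0.4112 × 96500 = 39680 C.
t = Q/I = 39680 / 0.9470 A = 41900 s = 11.6 h.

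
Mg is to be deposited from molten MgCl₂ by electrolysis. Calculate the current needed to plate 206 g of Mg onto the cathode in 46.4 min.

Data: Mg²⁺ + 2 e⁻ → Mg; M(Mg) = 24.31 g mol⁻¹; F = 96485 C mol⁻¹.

n(Mg) = 206 / 24.31 = 8.474 mol.
n(e⁻) = 2 × 8.474 = 16.95 mol.
Q = n(e⁻)·F = 16.95 × 96485 = 1635000 C.
I = Q/t = 1635000 / 2784.0 s = 587 A.

587 A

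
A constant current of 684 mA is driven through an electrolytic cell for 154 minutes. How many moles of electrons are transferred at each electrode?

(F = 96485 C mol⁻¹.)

0.0655 mol

Q = I·t = 0.6840 A × 9240.0 s = 6320 C.
n(e⁻) = Q/F = 6320 / 96485 = 0.0655 mol.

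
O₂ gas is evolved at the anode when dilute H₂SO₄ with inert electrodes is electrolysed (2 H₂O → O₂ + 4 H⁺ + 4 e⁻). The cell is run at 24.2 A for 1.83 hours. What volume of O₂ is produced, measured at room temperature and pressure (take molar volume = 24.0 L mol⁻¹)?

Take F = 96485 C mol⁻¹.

9.91 L

Q = I·t = 24.20 A × 6588.0 s = 159400 C.
n(e⁻) = Q/F = 159400 / 96485 = 1.652 mol.
4 electrons are transferred per O₂ molecule, so n(O₂) = 1.652 / 4 = 0.4131 mol.
V = n × V_m = 0.4131 × 24.0 = 9.91 L.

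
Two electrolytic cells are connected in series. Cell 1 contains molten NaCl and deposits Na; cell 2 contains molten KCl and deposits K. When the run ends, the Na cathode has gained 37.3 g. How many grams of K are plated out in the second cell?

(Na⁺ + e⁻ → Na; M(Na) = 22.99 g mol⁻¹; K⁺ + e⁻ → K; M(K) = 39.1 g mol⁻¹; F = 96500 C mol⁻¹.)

n(Na) = 37.3 / 22.99 = 1.622 mol.
Since Na⁺ + e⁻ → Na, n(e⁻) passed = 1 × 1.622 = 1.622 mol.
Cells in series carry the same charge, so the same 1.622 mol of electrons passes through cell 2.
K⁺ + e⁻ → K, so n(K) = 1.622 / 1 = 1.622 mol.
m(K) = 1.622 × 39.1 = 63.4 g.

63.4 g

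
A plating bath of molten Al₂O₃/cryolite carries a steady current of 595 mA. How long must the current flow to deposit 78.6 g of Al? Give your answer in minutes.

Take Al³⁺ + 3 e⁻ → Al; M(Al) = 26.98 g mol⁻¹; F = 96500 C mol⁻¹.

23600 min

n(Al) = m/M = 78.6 / 26.98 = 2.913 mol.
Each Al atom requires 3 electrons, so n(e⁻) = 3 × 2.913 = 8.740 mol.
Q = n(e⁻)·F = 8.740 × 96500 = 843400 C.
t = Q/I = 843400 / 0.5950 A = 1417000 s = 23600 min.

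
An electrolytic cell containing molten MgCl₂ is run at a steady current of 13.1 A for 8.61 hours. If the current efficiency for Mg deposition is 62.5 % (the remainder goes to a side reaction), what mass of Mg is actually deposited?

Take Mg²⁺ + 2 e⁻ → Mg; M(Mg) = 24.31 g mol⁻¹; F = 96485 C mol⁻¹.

Q = I·t = 13.10 × 30996 = 406000 C.
n(e⁻) = 406000/96485 = 4.208 mol; theoretically n(Mg) = 4.208/2 = 2.104 mol, m_theo = 51.15 g.
At 62.5 % efficiency, m_actual = 0.625 × 51.15 = 32.0 g.

32.0 g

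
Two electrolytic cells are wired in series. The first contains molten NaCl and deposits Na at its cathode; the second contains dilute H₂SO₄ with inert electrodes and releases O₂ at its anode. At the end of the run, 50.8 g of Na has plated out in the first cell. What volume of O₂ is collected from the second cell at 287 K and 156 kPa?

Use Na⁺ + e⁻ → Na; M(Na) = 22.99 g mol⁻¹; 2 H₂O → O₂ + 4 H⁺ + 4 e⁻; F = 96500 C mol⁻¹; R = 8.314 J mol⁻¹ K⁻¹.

8.45 L

n(Na) = 50.8 / 22.99 = 2.210 mol, so n(e⁻) = 1 × 2.210 = 2.210 mol.
The cells are in series, so the same 2.210 mol of electrons passes through the second cell.
2 H₂O → O₂ + 4 H⁺ + 4 e⁻ — 4 mol e⁻ per mol O₂, so n(O₂) = 2.210/4 = 0.5524 mol.
V = nRT/P = (0.5524 × 8.314 × 287) / (156 × 10³) = 0.00845 m³ = 8.45 L.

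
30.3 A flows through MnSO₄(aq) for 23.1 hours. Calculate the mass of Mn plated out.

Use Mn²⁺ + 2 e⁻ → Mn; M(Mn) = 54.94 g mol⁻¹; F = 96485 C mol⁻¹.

717 g

Q = I·t = 30.30 A × 83160 s = 2520000 C.
n(e⁻) = Q/F = 2520000 / 96485 = 26.12 mol.
Mn²⁺ + 2 e⁻ → Mn, so n(Mn) = n(e⁻)/2 = 13.06 mol.
m = n·M = 13.06 × 54.94 = 717 g.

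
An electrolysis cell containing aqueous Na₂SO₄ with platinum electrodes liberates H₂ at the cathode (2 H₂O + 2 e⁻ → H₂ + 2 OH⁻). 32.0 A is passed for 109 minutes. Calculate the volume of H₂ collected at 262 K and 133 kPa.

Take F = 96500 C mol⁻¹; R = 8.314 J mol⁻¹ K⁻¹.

Q = I·t = 32.00 A × 6540.0 s = 209300 C.
n(e⁻) = Q/F = 209300 / 96500 = 2.169 mol.
2 electrons are transferred per H₂ molecule, so n(H₂) = 2.169 / 2 = 1.084 mol.
V = nRT/P = (1.084 × 8.314 × 262) / (133 × 10³ Pa) = 0.0178 m³ = 17.8 L.

17.8 L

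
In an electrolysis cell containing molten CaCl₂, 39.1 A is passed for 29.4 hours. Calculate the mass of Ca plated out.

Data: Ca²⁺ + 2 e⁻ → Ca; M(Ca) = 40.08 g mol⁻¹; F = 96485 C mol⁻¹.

860 g

Q = I·t = 39.10 A × 105840 s = 4138000 C.
n(e⁻) = Q/F = 4138000 / 96485 = 42.89 mol.
Ca²⁺ + 2 e⁻ → Ca, so n(Ca) = n(e⁻)/2 = 21.45 mol.
m = n·M = 21.45 × 40.08 = 860 g.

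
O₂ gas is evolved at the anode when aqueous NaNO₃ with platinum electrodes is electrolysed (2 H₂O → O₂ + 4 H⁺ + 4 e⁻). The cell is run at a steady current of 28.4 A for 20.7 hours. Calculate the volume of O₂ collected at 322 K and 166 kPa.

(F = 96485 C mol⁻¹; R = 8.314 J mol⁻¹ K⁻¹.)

88.4 L

Q = I·t = 28.40 A × 74520 s = 2116000 C.
n(e⁻) = Q/F = 2116000 / 96485 = 21.93 mol.
4 electrons are transferred per O₂ molecule, so n(O₂) = 21.93 / 4 = 5.484 mol.
V = nRT/P = (5.484 × 8.314 × 322) / (166 × 10³ Pa) = 0.0884 m³ = 88.4 L.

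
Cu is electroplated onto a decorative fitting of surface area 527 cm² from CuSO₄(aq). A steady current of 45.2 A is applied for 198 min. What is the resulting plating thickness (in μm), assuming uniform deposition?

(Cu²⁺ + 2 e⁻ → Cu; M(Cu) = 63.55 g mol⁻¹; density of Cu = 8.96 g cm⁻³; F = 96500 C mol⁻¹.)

Q = I·t = 45.20 × 11880 = 537000 C; n(e⁻) = 5.565 mol.
n(Cu) = n(e⁻)/2 = 2.782 mol, so m = 2.782 × 63.55 = 176.8 g.
Volume = m/ρ = 176.8 / 8.96 = 19.73 cm³.
Thickness = V/A = 19.73 / 527 = 0.0374 cm = 374 μm.

374 μm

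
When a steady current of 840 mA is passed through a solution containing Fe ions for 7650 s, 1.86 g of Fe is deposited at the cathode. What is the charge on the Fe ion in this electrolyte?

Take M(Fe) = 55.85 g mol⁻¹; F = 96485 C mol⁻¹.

+2

Q = I·t = 0.8400 A × 7650.0 s = 6426 C, so n(e⁻) = 6426/96485 = 0.06660 mol.
n(Fe) deposited = 1.86 / 55.85 = 0.03330 mol.
Electrons per atom = n(e⁻)/n(Fe) = 0.06660 / 0.03330 = 2.00 ≈ 2, so the ion is Fe²⁺.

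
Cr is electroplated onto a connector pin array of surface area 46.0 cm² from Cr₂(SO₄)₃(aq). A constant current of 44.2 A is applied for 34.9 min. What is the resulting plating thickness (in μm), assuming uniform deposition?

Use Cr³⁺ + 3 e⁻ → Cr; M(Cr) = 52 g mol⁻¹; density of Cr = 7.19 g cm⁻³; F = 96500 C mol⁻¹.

503 μm

Q = I·t = 44.20 × 2094.0 = 92550 C; n(e⁻) = 0.9591 mol.
n(Cr) = n(e⁻)/3 = 0.3197 mol, so m = 0.3197 × 52 = 16.62 g.
Volume = m/ρ = 16.62 / 7.19 = 2.312 cm³.
Thickness = V/A = 2.312 / 46.0 = 0.0503 cm = 503 μm.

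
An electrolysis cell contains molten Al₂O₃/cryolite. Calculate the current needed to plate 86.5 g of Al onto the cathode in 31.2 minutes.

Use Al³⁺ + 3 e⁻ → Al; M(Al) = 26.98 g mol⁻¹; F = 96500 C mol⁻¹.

496 A

n(Al) = 86.5 / 26.98 = 3.206 mol.
n(e⁻) = 3 × 3.206 = 9.618 mol.
Q = n(e⁻)·F = 9.618 × 96500 = 928200 C.
I = Q/t = 928200 / 1872.0 s = 496 A.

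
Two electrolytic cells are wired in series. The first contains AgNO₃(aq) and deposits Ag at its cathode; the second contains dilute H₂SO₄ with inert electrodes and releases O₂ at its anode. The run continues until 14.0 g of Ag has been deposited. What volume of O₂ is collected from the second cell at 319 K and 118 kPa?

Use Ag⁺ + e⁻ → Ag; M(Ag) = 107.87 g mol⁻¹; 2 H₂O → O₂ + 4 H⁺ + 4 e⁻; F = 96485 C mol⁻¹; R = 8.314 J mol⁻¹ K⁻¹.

0.729 L

n(Ag) = 14.0 / 107.87 = 0.1298 mol, so n(e⁻) = 1 × 0.1298 = 0.1298 mol.
The cells are in series, so the same 0.1298 mol of electrons passes through the second cell.
2 H₂O → O₂ + 4 H⁺ + 4 e⁻ — 4 mol e⁻ per mol O₂, so n(O₂) = 0.1298/4 = 0.03245 mol.
V = nRT/P = (0.03245 × 8.314 × 319) / (118 × 10³) = 7.29 × 10⁻⁴ m³ = 0.729 L.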